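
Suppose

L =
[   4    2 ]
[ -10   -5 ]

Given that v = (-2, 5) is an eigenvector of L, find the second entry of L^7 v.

First find the eigenvalue: Lv = (2, -5) = -1·(-2, 5), so λ = -1.
Then L^7 v = λ^7·v = (-1)^7·(-2, 5) = -1·(-2, 5) = (2, -5).

-5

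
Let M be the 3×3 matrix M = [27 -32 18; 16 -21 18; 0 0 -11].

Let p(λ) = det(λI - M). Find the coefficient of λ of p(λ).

p(λ) = λ^3 + 5λ^2 - 121λ - 605.
The coefficient of λ is -121.

-121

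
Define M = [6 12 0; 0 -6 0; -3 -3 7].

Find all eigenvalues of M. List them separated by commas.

Set up det(λI - M) = 0.
Expanding along the first row, p(λ) = λ^3 - 7λ^2 - 36λ + 252.
Since p(6) = 0, λ = 6 is a root.
Dividing by (λ - 6) leaves λ^2 - λ - 42.
The quadratic factors as (λ + 6)·(λ - 7).
Eigenvalues: -6, 6, 7.

-6, 6, 7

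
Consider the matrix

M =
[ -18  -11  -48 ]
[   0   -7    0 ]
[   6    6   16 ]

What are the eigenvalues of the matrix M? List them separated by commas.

-7, -2, 0

Compute the characteristic polynomial p(lambda) = det(lambda·I - M).
Expanding the 3×3 determinant: p(lambda) = lambda^3 + 9·lambda^2 + 14·lambda.
Try lambda = 0: p(0) = 0, so 0 is a root.
Factor out lambda: p(lambda) = lambda·(lambda^2 + 9·lambda + 14).
The quadratic factors as (lambda + 7)·(lambda + 2).
Eigenvalues: -7, -2, 0.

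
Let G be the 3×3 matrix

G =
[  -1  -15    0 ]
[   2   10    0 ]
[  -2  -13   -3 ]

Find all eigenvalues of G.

The characteristic polynomial is p(r) = det(rI - G).
Expanding along the first row, p(r) = r^3 - 6r^2 - 7r + 60.
Rational-root test: r = -3 gives p(-3) = 0.
Factor out (r + 3): p(r) = (r + 3)·(r^2 - 9r + 20).
The quadratic factors as (r - 4)·(r - 5).
Eigenvalues: -3, 4, 5.

-3, 4, 5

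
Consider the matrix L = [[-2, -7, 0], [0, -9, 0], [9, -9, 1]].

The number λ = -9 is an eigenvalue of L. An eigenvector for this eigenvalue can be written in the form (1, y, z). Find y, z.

We need (L + 9I)v = 0.
L + 9I = [[7, -7, 0], [0, 0, 0], [9, -9, 10]].
Row 1: (7)·1 + (-7)·y + (0)·z = 0
Row 2: (0)·1 + (0)·y + (0)·z = 0
Row 3: (9)·1 + (-9)·y + (10)·z = 0
Solving gives y = 1, z = 0.
Check: L·(1, 1, 0) = (-9, -9, 0) = -9·(1, 1, 0).

1, 0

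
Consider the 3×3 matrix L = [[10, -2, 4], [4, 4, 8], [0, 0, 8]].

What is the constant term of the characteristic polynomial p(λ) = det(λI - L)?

-384

p(0) = det(0·I − L) = det(−L) = (−1)^3·det(L).
det(L) = 384, so p(0) = -384.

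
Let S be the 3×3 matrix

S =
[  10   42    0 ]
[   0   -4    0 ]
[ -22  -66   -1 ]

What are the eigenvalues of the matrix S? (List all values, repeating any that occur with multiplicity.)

Compute the characteristic polynomial p(lambda) = det(lambda·I - S).
Expanding the 3×3 determinant: p(lambda) = lambda^3 - 5·lambda^2 - 46·lambda - 40.
Rational-root test: lambda = -1 gives p(-1) = 0.
Factor out (lambda + 1): p(lambda) = (lambda + 1)·(lambda^2 - 6·lambda - 40).
The quadratic factors as (lambda + 4)·(lambda - 10).
Eigenvalues: -4, -1, 10.

-4, -1, 10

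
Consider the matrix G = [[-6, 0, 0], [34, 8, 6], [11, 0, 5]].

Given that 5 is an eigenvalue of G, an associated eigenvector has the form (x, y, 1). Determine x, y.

We need (G - 5I)v = 0.
G - 5I = [[-11, 0, 0], [34, 3, 6], [11, 0, 0]].
Row 1: (-11)·x + (0)·y + (0)·1 = 0
Row 2: (34)·x + (3)·y + (6)·1 = 0
Row 3: (11)·x + (0)·y + (0)·1 = 0
Solving gives x = 0, y = -2.
Check: G·(0, -2, 1) = (0, -10, 5) = 5·(0, -2, 1).

0, -2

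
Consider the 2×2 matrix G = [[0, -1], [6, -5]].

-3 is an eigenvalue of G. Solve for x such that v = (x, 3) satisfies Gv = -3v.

1

We need (G + 3I)v = 0.
G + 3I = [[3, -1], [6, -2]].
Row 1: (3)·x + (-1)·3 = 0
Row 2: (6)·x + (-2)·3 = 0
Solving gives x = 1.
Check: G·(1, 3) = (-3, -9) = -3·(1, 3).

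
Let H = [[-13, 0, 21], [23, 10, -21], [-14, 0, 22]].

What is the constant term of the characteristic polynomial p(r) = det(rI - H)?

-80

p(0) = det(0·I − H) = det(−H) = (−1)^3·det(H).
det(H) = 80, so p(0) = -80.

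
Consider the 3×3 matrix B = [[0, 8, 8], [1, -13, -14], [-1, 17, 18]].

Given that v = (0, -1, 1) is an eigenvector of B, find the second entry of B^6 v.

First find the eigenvalue: Bv = (0, -1, 1) = 1·(0, -1, 1), so λ = 1.
Then B^6 v = λ^6·v = 1^6·(0, -1, 1) = 1·(0, -1, 1) = (0, -1, 1).

-1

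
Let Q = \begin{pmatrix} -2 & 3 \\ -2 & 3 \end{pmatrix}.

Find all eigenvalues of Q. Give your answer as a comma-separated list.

0, 1

det(Q - μI) = (-2 - μ)(3 - μ) - (3)·(-2) = μ^2 - μ.
This factors as μ·(μ - 1) = 0.
Eigenvalues: 0, 1.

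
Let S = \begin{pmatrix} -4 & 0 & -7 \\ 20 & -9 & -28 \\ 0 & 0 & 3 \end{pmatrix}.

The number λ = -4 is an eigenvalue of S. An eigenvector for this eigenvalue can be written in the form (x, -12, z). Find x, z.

We need (S + 4I)v = 0.
S + 4I = [[0, 0, -7], [20, -5, -28], [0, 0, 7]].
Row 1: (0)·x + (0)·-12 + (-7)·z = 0
Row 2: (20)·x + (-5)·-12 + (-28)·z = 0
Row 3: (0)·x + (0)·-12 + (7)·z = 0
Solving gives x = -3, z = 0.
Check: S·(-3, -12, 0) = (12, 48, 0) = -4·(-3, -12, 0).

-3, 0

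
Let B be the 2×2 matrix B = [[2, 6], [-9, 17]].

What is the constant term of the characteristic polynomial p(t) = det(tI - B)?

88

p(0) = det(0·I − B) = det(−B) = (−1)^2·det(B).
det(B) = 88, so p(0) = 88.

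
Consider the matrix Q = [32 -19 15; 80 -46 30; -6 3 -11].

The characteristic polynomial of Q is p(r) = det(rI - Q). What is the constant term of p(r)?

p(r) = r^3 + 25r^2 + 202r + 528.
The constant term is 528.

528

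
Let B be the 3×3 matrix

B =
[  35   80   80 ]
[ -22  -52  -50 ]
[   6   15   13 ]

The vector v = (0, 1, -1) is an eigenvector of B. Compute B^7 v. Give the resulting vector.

First find the eigenvalue: Bv = (0, -2, 2) = -2·(0, 1, -1), so λ = -2.
Then B^7 v = λ^7·v = (-2)^7·(0, 1, -1) = -128·(0, 1, -1) = (0, -128, 128).

(0, -128, 128)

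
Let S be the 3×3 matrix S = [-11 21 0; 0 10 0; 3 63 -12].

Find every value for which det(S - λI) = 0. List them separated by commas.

-12, -11, 10

Compute the characteristic polynomial p(r) = det(rI - S).
Expanding along the first row, p(r) = r^3 + 13r^2 - 98r - 1320.
Rational-root test: r = 10 gives p(10) = 0.
Factor out (r - 10): p(r) = (r - 10)·(r^2 + 23r + 132).
The quadratic factors as (r + 12)·(r + 11).
Eigenvalues: -12, -11, 10.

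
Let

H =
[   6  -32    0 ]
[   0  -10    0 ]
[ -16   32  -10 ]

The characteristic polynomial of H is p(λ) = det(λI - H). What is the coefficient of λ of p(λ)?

p(λ) = λ^3 + 14λ^2 - 20λ - 600.
The coefficient of λ is -20.

-20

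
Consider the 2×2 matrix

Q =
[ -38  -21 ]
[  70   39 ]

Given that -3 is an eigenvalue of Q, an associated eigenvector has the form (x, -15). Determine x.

We need (Q + 3I)v = 0.
Q + 3I = [[-35, -21], [70, 42]].
Row 1: (-35)·x + (-21)·-15 = 0
Row 2: (70)·x + (42)·-15 = 0
Solving gives x = 9.
Check: Q·(9, -15) = (-27, 45) = -3·(9, -15).

9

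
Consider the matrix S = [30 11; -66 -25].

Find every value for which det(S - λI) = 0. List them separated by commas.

-3, 8

det(S - rI) = (30 - r)(-25 - r) - (11)·(-66) = r^2 - 5r - 24.
This factors as (r + 3)·(r - 8) = 0.
Eigenvalues: -3, 8.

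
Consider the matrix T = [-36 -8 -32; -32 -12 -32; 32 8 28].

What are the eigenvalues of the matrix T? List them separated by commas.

-12, -4, -4

Set up det(λI - T) = 0.
Cofactor expansion gives p(λ) = λ^3 + 20λ^2 + 112λ + 192.
Since p(-4) = 0, λ = -4 is a root.
Dividing by (λ + 4) leaves λ^2 + 16λ + 48.
The quadratic factors as (λ + 12)·(λ + 4).
Eigenvalues: -12, -4, -4.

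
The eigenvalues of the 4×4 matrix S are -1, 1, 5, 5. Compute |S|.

det(S) is the product of the eigenvalues: (-1) · (1) · (5) · (5) = -25.

-25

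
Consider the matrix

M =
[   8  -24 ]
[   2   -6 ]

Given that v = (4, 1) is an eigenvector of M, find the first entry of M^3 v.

32

First find the eigenvalue: Mv = (8, 2) = 2·(4, 1), so λ = 2.
Then M^3 v = λ^3·v = 2^3·(4, 1) = 8·(4, 1) = (32, 8).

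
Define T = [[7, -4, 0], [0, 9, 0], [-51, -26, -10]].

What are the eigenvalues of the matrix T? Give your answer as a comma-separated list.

-10, 7, 9

Set up det(λI - T) = 0.
Expanding the 3×3 determinant: p(λ) = λ^3 - 6λ^2 - 97λ + 630.
Rational-root test: λ = 7 gives p(7) = 0.
Factor out (λ - 7): p(λ) = (λ - 7)·(λ^2 + λ - 90).
The quadratic factors as (λ + 10)·(λ - 9).
Eigenvalues: -10, 7, 9.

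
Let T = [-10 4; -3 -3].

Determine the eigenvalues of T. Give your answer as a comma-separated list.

det(T - λI) = (-10 - λ)(-3 - λ) - (4)·(-3) = λ^2 + 13λ + 42.
This factors as (λ + 7)·(λ + 6) = 0.
Eigenvalues: -7, -6.

-7, -6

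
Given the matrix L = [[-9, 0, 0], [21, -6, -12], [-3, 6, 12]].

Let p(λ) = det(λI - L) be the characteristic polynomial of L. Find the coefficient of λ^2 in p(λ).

The coefficient of λ^2 of det(λI - L) is −trace(L).
trace(L) = (-9) + (-6) + (12) = -3, so the coefficient is 3.

3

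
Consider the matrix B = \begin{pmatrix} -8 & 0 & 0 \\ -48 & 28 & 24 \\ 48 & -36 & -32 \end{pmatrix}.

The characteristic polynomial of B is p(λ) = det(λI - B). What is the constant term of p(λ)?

-256

p(λ) = λ^3 + 12λ^2 - 256.
The constant term is -256.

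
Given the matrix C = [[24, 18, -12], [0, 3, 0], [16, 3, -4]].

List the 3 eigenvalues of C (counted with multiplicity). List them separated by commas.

3, 8, 12

Set up det(rI - C) = 0.
Cofactor expansion gives p(r) = r^3 - 23r^2 + 156r - 288.
Try r = 3: p(3) = 0, so 3 is a root.
Dividing by (r - 3) leaves r^2 - 20r + 96.
The quadratic factors as (r - 8)·(r - 12).
Eigenvalues: 3, 8, 12.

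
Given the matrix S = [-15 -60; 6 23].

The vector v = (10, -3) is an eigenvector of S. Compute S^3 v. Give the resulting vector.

First find the eigenvalue: Sv = (30, -9) = 3·(10, -3), so λ = 3.
Then S^3 v = λ^3·v = 3^3·(10, -3) = 27·(10, -3) = (270, -81).

(270, -81)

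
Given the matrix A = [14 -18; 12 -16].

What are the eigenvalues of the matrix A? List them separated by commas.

-4, 2

det(A - λI) = (14 - λ)(-16 - λ) - (-18)·(12) = λ^2 + 2λ - 8.
This factors as (λ + 4)·(λ - 2) = 0.
Eigenvalues: -4, 2.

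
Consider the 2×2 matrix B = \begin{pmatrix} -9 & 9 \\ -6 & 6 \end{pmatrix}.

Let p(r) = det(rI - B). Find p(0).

p(0) = det(0·I − B) = det(−B) = (−1)^2·det(B).
det(B) = 0, so p(0) = 0.

0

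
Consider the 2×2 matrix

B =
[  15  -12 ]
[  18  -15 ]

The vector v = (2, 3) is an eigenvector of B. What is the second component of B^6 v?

First find the eigenvalue: Bv = (-6, -9) = -3·(2, 3), so λ = -3.
Then B^6 v = λ^6·v = (-3)^6·(2, 3) = 729·(2, 3) = (1458, 2187).

2187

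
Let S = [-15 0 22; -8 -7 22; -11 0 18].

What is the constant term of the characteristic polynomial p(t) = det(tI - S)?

-196

p(0) = det(0·I − S) = det(−S) = (−1)^3·det(S).
det(S) = 196, so p(0) = -196.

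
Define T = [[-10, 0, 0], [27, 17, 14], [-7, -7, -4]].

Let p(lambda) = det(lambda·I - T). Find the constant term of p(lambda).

300

p(lambda) = lambda^3 - 3·lambda^2 - 100·lambda + 300.
The constant term is 300.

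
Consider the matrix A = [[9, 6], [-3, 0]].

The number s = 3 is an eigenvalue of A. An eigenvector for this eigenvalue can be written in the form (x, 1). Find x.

We need (A - 3I)v = 0.
A - 3I = [[6, 6], [-3, -3]].
Row 1: (6)·x + (6)·1 = 0
Row 2: (-3)·x + (-3)·1 = 0
Solving gives x = -1.
Check: A·(-1, 1) = (-3, 3) = 3·(-1, 1).

-1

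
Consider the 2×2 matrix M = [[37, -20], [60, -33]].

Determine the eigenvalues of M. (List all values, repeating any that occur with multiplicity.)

det(M - tI) = (37 - t)(-33 - t) - (-20)·(60) = t^2 - 4t - 21.
This factors as (t + 3)·(t - 7) = 0.
Eigenvalues: -3, 7.

-3, 7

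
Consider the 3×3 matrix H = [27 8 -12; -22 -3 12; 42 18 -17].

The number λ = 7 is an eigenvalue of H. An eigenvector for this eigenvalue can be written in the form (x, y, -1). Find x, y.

We need (H - 7I)v = 0.
H - 7I = [[20, 8, -12], [-22, -10, 12], [42, 18, -24]].
Row 1: (20)·x + (8)·y + (-12)·-1 = 0
Row 2: (-22)·x + (-10)·y + (12)·-1 = 0
Row 3: (42)·x + (18)·y + (-24)·-1 = 0
Solving gives x = -1, y = 1.
Check: H·(-1, 1, -1) = (-7, 7, -7) = 7·(-1, 1, -1).

-1, 1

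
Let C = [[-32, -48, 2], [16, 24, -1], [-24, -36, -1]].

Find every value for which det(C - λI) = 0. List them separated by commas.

Compute the characteristic polynomial p(λ) = det(λI - C).
Expanding the 3×3 determinant: p(λ) = λ^3 + 9λ^2 + 20λ.
Try λ = 0: p(0) = 0, so 0 is a root.
Dividing by λ leaves λ^2 + 9λ + 20.
The quadratic factors as (λ + 5)·(λ + 4).
Eigenvalues: -5, -4, 0.

-5, -4, 0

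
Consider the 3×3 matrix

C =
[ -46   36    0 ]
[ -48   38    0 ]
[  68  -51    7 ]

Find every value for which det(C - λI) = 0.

Set up det(λI - C) = 0.
Cofactor expansion gives p(λ) = λ^3 + λ^2 - 76λ + 140.
Rational-root test: λ = 2 gives p(2) = 0.
Dividing by (λ - 2) leaves λ^2 + 3λ - 70.
The quadratic factors as (λ + 10)·(λ - 7).
Eigenvalues: -10, 2, 7.

-10, 2, 7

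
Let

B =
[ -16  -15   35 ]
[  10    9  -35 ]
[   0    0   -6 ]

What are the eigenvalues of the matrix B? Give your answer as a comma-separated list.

-6, -6, -1

The characteristic polynomial is p(t) = det(tI - B).
Expanding the 3×3 determinant: p(t) = t^3 + 13t^2 + 48t + 36.
Try t = -6: p(-6) = 0, so -6 is a root.
Factor out (t + 6): p(t) = (t + 6)·(t^2 + 7t + 6).
The quadratic factors as (t + 6)·(t + 1).
Eigenvalues: -6, -6, -1.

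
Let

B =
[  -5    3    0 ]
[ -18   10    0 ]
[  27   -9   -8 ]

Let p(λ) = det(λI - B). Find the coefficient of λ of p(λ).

p(λ) = λ^3 + 3λ^2 - 36λ + 32.
The coefficient of λ is -36.

-36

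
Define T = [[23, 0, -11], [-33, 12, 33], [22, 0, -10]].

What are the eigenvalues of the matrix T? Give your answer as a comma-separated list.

Set up det(λI - T) = 0.
Expanding along the first row, p(λ) = λ^3 - 25λ^2 + 168λ - 144.
Try λ = 12: p(12) = 0, so 12 is a root.
Factor out (λ - 12): p(λ) = (λ - 12)·(λ^2 - 13λ + 12).
The quadratic factors as (λ - 1)·(λ - 12).
Eigenvalues: 1, 12, 12.

1, 12, 12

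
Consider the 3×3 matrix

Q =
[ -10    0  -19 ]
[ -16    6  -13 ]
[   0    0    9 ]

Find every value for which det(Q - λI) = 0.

Compute the characteristic polynomial p(t) = det(tI - Q).
Expanding the 3×3 determinant: p(t) = t^3 - 5t^2 - 96t + 540.
Since p(9) = 0, t = 9 is a root.
Dividing by (t - 9) leaves t^2 + 4t - 60.
The quadratic factors as (t + 10)·(t - 6).
Eigenvalues: -10, 6, 9.

-10, 6, 9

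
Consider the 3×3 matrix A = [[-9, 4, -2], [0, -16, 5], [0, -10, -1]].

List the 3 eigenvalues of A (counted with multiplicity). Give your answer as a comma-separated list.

The characteristic polynomial is p(r) = det(rI - A).
Cofactor expansion gives p(r) = r^3 + 26r^2 + 219r + 594.
Try r = -6: p(-6) = 0, so -6 is a root.
Factor out (r + 6): p(r) = (r + 6)·(r^2 + 20r + 99).
The quadratic factors as (r + 11)·(r + 9).
Eigenvalues: -11, -9, -6.

-11, -9, -6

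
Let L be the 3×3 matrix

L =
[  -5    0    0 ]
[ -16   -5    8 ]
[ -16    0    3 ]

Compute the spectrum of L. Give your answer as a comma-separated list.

The characteristic polynomial is p(s) = det(sI - L).
Cofactor expansion gives p(s) = s^3 + 7s^2 - 5s - 75.
Since p(-5) = 0, s = -5 is a root.
Factor out (s + 5): p(s) = (s + 5)·(s^2 + 2s - 15).
The quadratic factors as (s + 5)·(s - 3).
Eigenvalues: -5, -5, 3.

-5, -5, 3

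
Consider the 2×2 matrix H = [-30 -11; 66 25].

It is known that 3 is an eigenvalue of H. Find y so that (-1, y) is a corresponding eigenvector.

We need (H - 3I)v = 0.
H - 3I = [[-33, -11], [66, 22]].
Row 1: (-33)·-1 + (-11)·y = 0
Row 2: (66)·-1 + (22)·y = 0
Solving gives y = 3.
Check: H·(-1, 3) = (-3, 9) = 3·(-1, 3).

3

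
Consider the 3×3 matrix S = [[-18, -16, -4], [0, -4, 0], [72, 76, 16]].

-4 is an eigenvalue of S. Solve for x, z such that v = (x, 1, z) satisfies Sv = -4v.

We need (S + 4I)v = 0.
S + 4I = [[-14, -16, -4], [0, 0, 0], [72, 76, 20]].
Row 1: (-14)·x + (-16)·1 + (-4)·z = 0
Row 2: (0)·x + (0)·1 + (0)·z = 0
Row 3: (72)·x + (76)·1 + (20)·z = 0
Solving gives x = 2, z = -11.
Check: S·(2, 1, -11) = (-8, -4, 44) = -4·(2, 1, -11).

2, -11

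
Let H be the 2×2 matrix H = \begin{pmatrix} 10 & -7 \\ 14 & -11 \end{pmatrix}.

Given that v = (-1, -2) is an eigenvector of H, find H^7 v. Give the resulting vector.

(16384, 32768)

First find the eigenvalue: Hv = (4, 8) = -4·(-1, -2), so λ = -4.
Then H^7 v = λ^7·v = (-4)^7·(-1, -2) = -16384·(-1, -2) = (16384, 32768).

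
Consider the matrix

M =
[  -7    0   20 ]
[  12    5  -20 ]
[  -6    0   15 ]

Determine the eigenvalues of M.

Compute the characteristic polynomial p(λ) = det(λI - M).
Cofactor expansion gives p(λ) = λ^3 - 13λ^2 + 55λ - 75.
Try λ = 3: p(3) = 0, so 3 is a root.
Dividing by (λ - 3) leaves λ^2 - 10λ + 25.
The quadratic factor is (λ - 5)^2.
Eigenvalues: 3, 5, 5.

3, 5, 5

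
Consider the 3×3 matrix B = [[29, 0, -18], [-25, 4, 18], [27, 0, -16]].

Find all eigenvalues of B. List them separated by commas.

2, 4, 11

Compute the characteristic polynomial p(t) = det(tI - B).
Expanding along the first row, p(t) = t^3 - 17t^2 + 74t - 88.
Rational-root test: t = 4 gives p(4) = 0.
Factor out (t - 4): p(t) = (t - 4)·(t^2 - 13t + 22).
The quadratic factors as (t - 2)·(t - 11).
Eigenvalues: 2, 4, 11.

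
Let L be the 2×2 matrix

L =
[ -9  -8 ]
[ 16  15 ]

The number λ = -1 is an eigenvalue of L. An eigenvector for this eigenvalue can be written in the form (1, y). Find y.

-1

We need (L + 1I)v = 0.
L + 1I = [[-8, -8], [16, 16]].
Row 1: (-8)·1 + (-8)·y = 0
Row 2: (16)·1 + (16)·y = 0
Solving gives y = -1.
Check: L·(1, -1) = (-1, 1) = -1·(1, -1).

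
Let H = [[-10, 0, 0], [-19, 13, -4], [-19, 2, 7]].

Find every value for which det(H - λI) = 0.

Compute the characteristic polynomial p(λ) = det(λI - H).
Cofactor expansion gives p(λ) = λ^3 - 10λ^2 - 101λ + 990.
Rational-root test: λ = 11 gives p(11) = 0.
Dividing by (λ - 11) leaves λ^2 + λ - 90.
The quadratic factors as (λ + 10)·(λ - 9).
Eigenvalues: -10, 9, 11.

-10, 9, 11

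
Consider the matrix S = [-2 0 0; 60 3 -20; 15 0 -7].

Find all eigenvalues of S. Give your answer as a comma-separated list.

-7, -2, 3

Compute the characteristic polynomial p(s) = det(sI - S).
Expanding along the first row, p(s) = s^3 + 6s^2 - 13s - 42.
Rational-root test: s = -2 gives p(-2) = 0.
Factor out (s + 2): p(s) = (s + 2)·(s^2 + 4s - 21).
The quadratic factors as (s + 7)·(s - 3).
Eigenvalues: -7, -2, 3.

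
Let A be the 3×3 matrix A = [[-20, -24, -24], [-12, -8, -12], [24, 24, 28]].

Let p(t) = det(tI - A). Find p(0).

128

p(0) = det(0·I − A) = det(−A) = (−1)^3·det(A).
det(A) = -128, so p(0) = 128.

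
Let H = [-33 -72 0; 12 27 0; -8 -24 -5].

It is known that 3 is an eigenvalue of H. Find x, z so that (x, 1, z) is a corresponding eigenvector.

-2, -1

We need (H - 3I)v = 0.
H - 3I = [[-36, -72, 0], [12, 24, 0], [-8, -24, -8]].
Row 1: (-36)·x + (-72)·1 + (0)·z = 0
Row 2: (12)·x + (24)·1 + (0)·z = 0
Row 3: (-8)·x + (-24)·1 + (-8)·z = 0
Solving gives x = -2, z = -1.
Check: H·(-2, 1, -1) = (-6, 3, -3) = 3·(-2, 1, -1).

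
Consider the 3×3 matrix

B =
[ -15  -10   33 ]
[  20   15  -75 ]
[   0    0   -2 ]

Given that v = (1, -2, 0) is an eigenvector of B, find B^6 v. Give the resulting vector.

(15625, -31250, 0)

First find the eigenvalue: Bv = (5, -10, 0) = 5·(1, -2, 0), so λ = 5.
Then B^6 v = λ^6·v = 5^6·(1, -2, 0) = 15625·(1, -2, 0) = (15625, -31250, 0).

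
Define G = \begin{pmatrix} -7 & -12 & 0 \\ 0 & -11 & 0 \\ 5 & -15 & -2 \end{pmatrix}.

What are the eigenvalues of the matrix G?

-11, -7, -2

Set up det(rI - G) = 0.
Cofactor expansion gives p(r) = r^3 + 20r^2 + 113r + 154.
Rational-root test: r = -2 gives p(-2) = 0.
Dividing by (r + 2) leaves r^2 + 18r + 77.
The quadratic factors as (r + 11)·(r + 7).
Eigenvalues: -11, -7, -2.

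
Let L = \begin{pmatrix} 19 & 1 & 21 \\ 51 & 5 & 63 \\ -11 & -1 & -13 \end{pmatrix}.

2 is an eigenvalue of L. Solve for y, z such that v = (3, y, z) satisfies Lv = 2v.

We need (L - 2I)v = 0.
L - 2I = [[17, 1, 21], [51, 3, 63], [-11, -1, -15]].
Row 1: (17)·3 + (1)·y + (21)·z = 0
Row 2: (51)·3 + (3)·y + (63)·z = 0
Row 3: (-11)·3 + (-1)·y + (-15)·z = 0
Solving gives y = 12, z = -3.
Check: L·(3, 12, -3) = (6, 24, -6) = 2·(3, 12, -3).

12, -3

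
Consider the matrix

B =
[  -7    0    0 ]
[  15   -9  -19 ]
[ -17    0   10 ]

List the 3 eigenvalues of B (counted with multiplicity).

Compute the characteristic polynomial p(λ) = det(λI - B).
Expanding along the first row, p(λ) = λ^3 + 6λ^2 - 97λ - 630.
Since p(-9) = 0, λ = -9 is a root.
Factor out (λ + 9): p(λ) = (λ + 9)·(λ^2 - 3λ - 70).
The quadratic factors as (λ + 7)·(λ - 10).
Eigenvalues: -9, -7, 10.

-9, -7, 10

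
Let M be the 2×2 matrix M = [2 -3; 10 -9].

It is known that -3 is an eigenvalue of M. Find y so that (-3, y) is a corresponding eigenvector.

-5

We need (M + 3I)v = 0.
M + 3I = [[5, -3], [10, -6]].
Row 1: (5)·-3 + (-3)·y = 0
Row 2: (10)·-3 + (-6)·y = 0
Solving gives y = -5.
Check: M·(-3, -5) = (9, 15) = -3·(-3, -5).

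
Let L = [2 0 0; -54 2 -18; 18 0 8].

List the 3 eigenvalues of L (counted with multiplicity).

Compute the characteristic polynomial p(s) = det(sI - L).
Expanding along the first row, p(s) = s^3 - 12s^2 + 36s - 32.
Rational-root test: s = 2 gives p(2) = 0.
Dividing by (s - 2) leaves s^2 - 10s + 16.
The quadratic factors as (s - 2)·(s - 8).
Eigenvalues: 2, 2, 8.

2, 2, 8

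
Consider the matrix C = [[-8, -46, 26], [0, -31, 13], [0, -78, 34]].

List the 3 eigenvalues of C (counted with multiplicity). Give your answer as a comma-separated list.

-8, -5, 8

Compute the characteristic polynomial p(λ) = det(λI - C).
Cofactor expansion gives p(λ) = λ^3 + 5λ^2 - 64λ - 320.
Since p(8) = 0, λ = 8 is a root.
Dividing by (λ - 8) leaves λ^2 + 13λ + 40.
The quadratic factors as (λ + 8)·(λ + 5).
Eigenvalues: -8, -5, 8.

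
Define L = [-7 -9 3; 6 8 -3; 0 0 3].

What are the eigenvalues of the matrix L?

Set up det(μI - L) = 0.
Expanding along the first row, p(μ) = μ^3 - 4μ^2 + μ + 6.
Try μ = 3: p(3) = 0, so 3 is a root.
Dividing by (μ - 3) leaves μ^2 - μ - 2.
The quadratic factors as (μ + 1)·(μ - 2).
Eigenvalues: -1, 2, 3.

-1, 2, 3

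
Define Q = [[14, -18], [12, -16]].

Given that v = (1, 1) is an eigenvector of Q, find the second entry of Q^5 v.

First find the eigenvalue: Qv = (-4, -4) = -4·(1, 1), so λ = -4.
Then Q^5 v = λ^5·v = (-4)^5·(1, 1) = -1024·(1, 1) = (-1024, -1024).

-1024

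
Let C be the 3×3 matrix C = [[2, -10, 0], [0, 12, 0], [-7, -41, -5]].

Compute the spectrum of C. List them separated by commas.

The characteristic polynomial is p(λ) = det(λI - C).
Expanding along the first row, p(λ) = λ^3 - 9λ^2 - 46λ + 120.
Rational-root test: λ = 2 gives p(2) = 0.
Factor out (λ - 2): p(λ) = (λ - 2)·(λ^2 - 7λ - 60).
The quadratic factors as (λ + 5)·(λ - 12).
Eigenvalues: -5, 2, 12.

-5, 2, 12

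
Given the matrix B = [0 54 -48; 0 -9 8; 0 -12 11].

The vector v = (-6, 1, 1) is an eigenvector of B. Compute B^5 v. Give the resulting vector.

First find the eigenvalue: Bv = (6, -1, -1) = -1·(-6, 1, 1), so λ = -1.
Then B^5 v = λ^5·v = (-1)^5·(-6, 1, 1) = -1·(-6, 1, 1) = (6, -1, -1).

(6, -1, -1)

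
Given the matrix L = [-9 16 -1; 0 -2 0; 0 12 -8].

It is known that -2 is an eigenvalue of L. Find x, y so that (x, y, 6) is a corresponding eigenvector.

6, 3

We need (L + 2I)v = 0.
L + 2I = [[-7, 16, -1], [0, 0, 0], [0, 12, -6]].
Row 1: (-7)·x + (16)·y + (-1)·6 = 0
Row 2: (0)·x + (0)·y + (0)·6 = 0
Row 3: (0)·x + (12)·y + (-6)·6 = 0
Solving gives x = 6, y = 3.
Check: L·(6, 3, 6) = (-12, -6, -12) = -2·(6, 3, 6).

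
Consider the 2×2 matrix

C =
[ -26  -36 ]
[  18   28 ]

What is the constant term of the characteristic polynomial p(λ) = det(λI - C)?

-80

p(0) = det(0·I − C) = det(−C) = (−1)^2·det(C).
det(C) = -80, so p(0) = -80.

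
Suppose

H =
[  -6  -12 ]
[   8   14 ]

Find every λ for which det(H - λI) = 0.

det(H - tI) = (-6 - t)(14 - t) - (-12)·(8) = t^2 - 8t + 12.
This factors as (t - 2)·(t - 6) = 0.
Eigenvalues: 2, 6.

2, 6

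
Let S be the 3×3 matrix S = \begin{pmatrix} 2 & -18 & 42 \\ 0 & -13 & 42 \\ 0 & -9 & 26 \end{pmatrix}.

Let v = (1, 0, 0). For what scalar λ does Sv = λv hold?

Compute Sv: S·(1, 0, 0) = (2, 0, 0).
Since Sv = λv, compare component 1: 2 = λ·1, so λ = 2.

2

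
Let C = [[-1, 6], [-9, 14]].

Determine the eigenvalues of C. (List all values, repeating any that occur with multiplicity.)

5, 8

det(C - λI) = (-1 - λ)(14 - λ) - (6)·(-9) = λ^2 - 13λ + 40.
This factors as (λ - 5)·(λ - 8) = 0.
Eigenvalues: 5, 8.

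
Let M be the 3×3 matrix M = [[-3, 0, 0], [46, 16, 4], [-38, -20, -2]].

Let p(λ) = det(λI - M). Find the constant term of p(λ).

144

p(λ) = λ^3 - 11λ^2 + 6λ + 144.
The constant term is 144.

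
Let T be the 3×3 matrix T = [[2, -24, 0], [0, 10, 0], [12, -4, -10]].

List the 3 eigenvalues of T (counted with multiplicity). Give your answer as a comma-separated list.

-10, 2, 10

Set up det(μI - T) = 0.
Cofactor expansion gives p(μ) = μ^3 - 2μ^2 - 100μ + 200.
Since p(10) = 0, μ = 10 is a root.
Dividing by (μ - 10) leaves μ^2 + 8μ - 20.
The quadratic factors as (μ + 10)·(μ - 2).
Eigenvalues: -10, 2, 10.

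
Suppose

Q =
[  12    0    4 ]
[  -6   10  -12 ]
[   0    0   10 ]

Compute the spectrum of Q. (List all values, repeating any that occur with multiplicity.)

10, 10, 12

The characteristic polynomial is p(λ) = det(λI - Q).
Cofactor expansion gives p(λ) = λ^3 - 32λ^2 + 340λ - 1200.
Rational-root test: λ = 10 gives p(10) = 0.
Dividing by (λ - 10) leaves λ^2 - 22λ + 120.
The quadratic factors as (λ - 10)·(λ - 12).
Eigenvalues: 10, 10, 12.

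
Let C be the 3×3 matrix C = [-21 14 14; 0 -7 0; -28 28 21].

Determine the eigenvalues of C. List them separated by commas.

-7, -7, 7

Set up det(lambda·I - C) = 0.
Expanding the 3×3 determinant: p(lambda) = lambda^3 + 7·lambda^2 - 49·lambda - 343.
Rational-root test: lambda = 7 gives p(7) = 0.
Factor out (lambda - 7): p(lambda) = (lambda - 7)·(lambda^2 + 14·lambda + 49).
The quadratic factor is (lambda + 7)^2.
Eigenvalues: -7, -7, 7.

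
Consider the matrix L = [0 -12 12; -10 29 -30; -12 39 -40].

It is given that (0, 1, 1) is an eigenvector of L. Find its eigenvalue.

Compute Lv: L·(0, 1, 1) = (0, -1, -1).
Since Lv = λv, compare component 2: -1 = λ·1, so λ = -1.

-1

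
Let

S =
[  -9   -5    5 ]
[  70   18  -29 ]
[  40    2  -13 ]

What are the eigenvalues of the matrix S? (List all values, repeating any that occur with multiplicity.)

Compute the characteristic polynomial p(s) = det(sI - S).
Expanding along the first row, p(s) = s^3 + 4s^2 - 71s + 66.
Rational-root test: s = 6 gives p(6) = 0.
Dividing by (s - 6) leaves s^2 + 10s - 11.
The quadratic factors as (s + 11)·(s - 1).
Eigenvalues: -11, 1, 6.

-11, 1, 6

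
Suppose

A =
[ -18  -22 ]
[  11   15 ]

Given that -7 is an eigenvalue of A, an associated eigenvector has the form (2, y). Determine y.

-1

We need (A + 7I)v = 0.
A + 7I = [[-11, -22], [11, 22]].
Row 1: (-11)·2 + (-22)·y = 0
Row 2: (11)·2 + (22)·y = 0
Solving gives y = -1.
Check: A·(2, -1) = (-14, 7) = -7·(2, -1).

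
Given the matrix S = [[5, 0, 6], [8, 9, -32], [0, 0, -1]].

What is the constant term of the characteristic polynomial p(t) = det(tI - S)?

45

p(0) = det(0·I − S) = det(−S) = (−1)^3·det(S).
det(S) = -45, so p(0) = 45.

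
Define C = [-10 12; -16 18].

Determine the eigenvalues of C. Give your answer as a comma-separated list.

det(C - λI) = (-10 - λ)(18 - λ) - (12)·(-16) = λ^2 - 8λ + 12.
This factors as (λ - 2)·(λ - 6) = 0.
Eigenvalues: 2, 6.

2, 6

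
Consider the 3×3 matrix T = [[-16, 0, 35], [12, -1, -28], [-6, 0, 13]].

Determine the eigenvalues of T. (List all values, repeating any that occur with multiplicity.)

-2, -1, -1

The characteristic polynomial is p(r) = det(rI - T).
Cofactor expansion gives p(r) = r^3 + 4r^2 + 5r + 2.
Rational-root test: r = -2 gives p(-2) = 0.
Dividing by (r + 2) leaves r^2 + 2r + 1.
The quadratic factor is (r + 1)^2.
Eigenvalues: -2, -1, -1.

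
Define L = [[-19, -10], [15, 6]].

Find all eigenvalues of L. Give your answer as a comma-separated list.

-9, -4

det(L - λI) = (-19 - λ)(6 - λ) - (-10)·(15) = λ^2 + 13λ + 36.
This factors as (λ + 9)·(λ + 4) = 0.
Eigenvalues: -9, -4.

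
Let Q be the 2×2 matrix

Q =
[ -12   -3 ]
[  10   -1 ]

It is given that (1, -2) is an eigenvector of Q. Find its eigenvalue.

Compute Qv: Q·(1, -2) = (-6, 12).
Since Qv = λv, compare component 1: -6 = λ·1, so λ = -6.

-6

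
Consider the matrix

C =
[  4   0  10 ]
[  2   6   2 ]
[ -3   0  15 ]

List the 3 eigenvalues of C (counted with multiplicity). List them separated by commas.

Compute the characteristic polynomial p(lambda) = det(lambda·I - C).
Cofactor expansion gives p(lambda) = lambda^3 - 25·lambda^2 + 204·lambda - 540.
Try lambda = 9: p(9) = 0, so 9 is a root.
Factor out (lambda - 9): p(lambda) = (lambda - 9)·(lambda^2 - 16·lambda + 60).
The quadratic factors as (lambda - 6)·(lambda - 10).
Eigenvalues: 6, 9, 10.

6, 9, 10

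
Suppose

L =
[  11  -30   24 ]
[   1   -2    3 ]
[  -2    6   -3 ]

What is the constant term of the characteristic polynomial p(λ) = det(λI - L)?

p(0) = det(0·I − L) = det(−L) = (−1)^3·det(L).
det(L) = 6, so p(0) = -6.

-6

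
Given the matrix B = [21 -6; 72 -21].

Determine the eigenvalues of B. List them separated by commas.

-3, 3

det(B - rI) = (21 - r)(-21 - r) - (-6)·(72) = r^2 - 9.
This factors as (r + 3)·(r - 3) = 0.
Eigenvalues: -3, 3.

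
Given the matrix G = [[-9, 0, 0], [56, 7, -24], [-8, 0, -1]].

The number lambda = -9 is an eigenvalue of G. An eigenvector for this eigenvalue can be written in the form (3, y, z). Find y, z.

We need (G + 9I)v = 0.
G + 9I = [[0, 0, 0], [56, 16, -24], [-8, 0, 8]].
Row 1: (0)·3 + (0)·y + (0)·z = 0
Row 2: (56)·3 + (16)·y + (-24)·z = 0
Row 3: (-8)·3 + (0)·y + (8)·z = 0
Solving gives y = -6, z = 3.
Check: G·(3, -6, 3) = (-27, 54, -27) = -9·(3, -6, 3).

-6, 3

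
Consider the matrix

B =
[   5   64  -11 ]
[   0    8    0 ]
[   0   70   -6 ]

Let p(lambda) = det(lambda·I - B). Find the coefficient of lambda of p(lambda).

p(lambda) = lambda^3 - 7·lambda^2 - 38·lambda + 240.
The coefficient of lambda is -38.

-38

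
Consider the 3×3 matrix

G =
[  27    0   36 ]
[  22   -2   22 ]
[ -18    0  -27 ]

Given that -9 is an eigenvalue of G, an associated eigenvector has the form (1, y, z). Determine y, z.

We need (G + 9I)v = 0.
G + 9I = [[36, 0, 36], [22, 7, 22], [-18, 0, -18]].
Row 1: (36)·1 + (0)·y + (36)·z = 0
Row 2: (22)·1 + (7)·y + (22)·z = 0
Row 3: (-18)·1 + (0)·y + (-18)·z = 0
Solving gives y = 0, z = -1.
Check: G·(1, 0, -1) = (-9, 0, 9) = -9·(1, 0, -1).

0, -1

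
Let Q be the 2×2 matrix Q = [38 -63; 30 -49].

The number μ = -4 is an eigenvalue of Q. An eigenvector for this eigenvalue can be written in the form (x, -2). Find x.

We need (Q + 4I)v = 0.
Q + 4I = [[42, -63], [30, -45]].
Row 1: (42)·x + (-63)·-2 = 0
Row 2: (30)·x + (-45)·-2 = 0
Solving gives x = -3.
Check: Q·(-3, -2) = (12, 8) = -4·(-3, -2).

-3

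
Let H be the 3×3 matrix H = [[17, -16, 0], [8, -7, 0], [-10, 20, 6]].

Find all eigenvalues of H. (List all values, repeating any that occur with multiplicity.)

1, 6, 9

Set up det(λI - H) = 0.
Cofactor expansion gives p(λ) = λ^3 - 16λ^2 + 69λ - 54.
Rational-root test: λ = 1 gives p(1) = 0.
Factor out (λ - 1): p(λ) = (λ - 1)·(λ^2 - 15λ + 54).
The quadratic factors as (λ - 6)·(λ - 9).
Eigenvalues: 1, 6, 9.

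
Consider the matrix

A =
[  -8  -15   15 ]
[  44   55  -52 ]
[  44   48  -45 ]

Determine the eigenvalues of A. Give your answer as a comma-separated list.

-8, 3, 7

The characteristic polynomial is p(r) = det(rI - A).
Expanding along the first row, p(r) = r^3 - 2r^2 - 59r + 168.
Try r = -8: p(-8) = 0, so -8 is a root.
Factor out (r + 8): p(r) = (r + 8)·(r^2 - 10r + 21).
The quadratic factors as (r - 3)·(r - 7).
Eigenvalues: -8, 3, 7.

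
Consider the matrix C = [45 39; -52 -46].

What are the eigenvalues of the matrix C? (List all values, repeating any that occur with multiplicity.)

det(C - rI) = (45 - r)(-46 - r) - (39)·(-52) = r^2 + r - 42.
This factors as (r + 7)·(r - 6) = 0.
Eigenvalues: -7, 6.

-7, 6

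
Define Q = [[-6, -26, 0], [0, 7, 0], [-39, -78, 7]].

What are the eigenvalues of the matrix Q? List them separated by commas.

-6, 7, 7

Compute the characteristic polynomial p(t) = det(tI - Q).
Expanding along the first row, p(t) = t^3 - 8t^2 - 35t + 294.
Try t = -6: p(-6) = 0, so -6 is a root.
Dividing by (t + 6) leaves t^2 - 14t + 49.
The quadratic factor is (t - 7)^2.
Eigenvalues: -6, 7, 7.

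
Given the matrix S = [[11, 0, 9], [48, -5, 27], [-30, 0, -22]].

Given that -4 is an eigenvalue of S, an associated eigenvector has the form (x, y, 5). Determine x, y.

-3, -9

We need (S + 4I)v = 0.
S + 4I = [[15, 0, 9], [48, -1, 27], [-30, 0, -18]].
Row 1: (15)·x + (0)·y + (9)·5 = 0
Row 2: (48)·x + (-1)·y + (27)·5 = 0
Row 3: (-30)·x + (0)·y + (-18)·5 = 0
Solving gives x = -3, y = -9.
Check: S·(-3, -9, 5) = (12, 36, -20) = -4·(-3, -9, 5).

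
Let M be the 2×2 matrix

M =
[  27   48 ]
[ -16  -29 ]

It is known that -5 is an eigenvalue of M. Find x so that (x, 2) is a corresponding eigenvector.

-3

We need (M + 5I)v = 0.
M + 5I = [[32, 48], [-16, -24]].
Row 1: (32)·x + (48)·2 = 0
Row 2: (-16)·x + (-24)·2 = 0
Solving gives x = -3.
Check: M·(-3, 2) = (15, -10) = -5·(-3, 2).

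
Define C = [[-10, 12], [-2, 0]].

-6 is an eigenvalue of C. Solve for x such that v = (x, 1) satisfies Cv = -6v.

3

We need (C + 6I)v = 0.
C + 6I = [[-4, 12], [-2, 6]].
Row 1: (-4)·x + (12)·1 = 0
Row 2: (-2)·x + (6)·1 = 0
Solving gives x = 3.
Check: C·(3, 1) = (-18, -6) = -6·(3, 1).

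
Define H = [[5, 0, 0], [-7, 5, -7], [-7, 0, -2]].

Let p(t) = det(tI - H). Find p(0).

p(0) = det(0·I − H) = det(−H) = (−1)^3·det(H).
det(H) = -50, so p(0) = 50.

50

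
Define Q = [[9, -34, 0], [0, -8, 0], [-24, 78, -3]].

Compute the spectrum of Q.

Compute the characteristic polynomial p(t) = det(tI - Q).
Expanding the 3×3 determinant: p(t) = t^3 + 2t^2 - 75t - 216.
Try t = -8: p(-8) = 0, so -8 is a root.
Factor out (t + 8): p(t) = (t + 8)·(t^2 - 6t - 27).
The quadratic factors as (t + 3)·(t - 9).
Eigenvalues: -8, -3, 9.

-8, -3, 9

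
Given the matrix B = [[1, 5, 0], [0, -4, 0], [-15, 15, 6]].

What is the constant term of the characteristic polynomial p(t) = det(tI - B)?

p(0) = det(0·I − B) = det(−B) = (−1)^3·det(B).
det(B) = -24, so p(0) = 24.

24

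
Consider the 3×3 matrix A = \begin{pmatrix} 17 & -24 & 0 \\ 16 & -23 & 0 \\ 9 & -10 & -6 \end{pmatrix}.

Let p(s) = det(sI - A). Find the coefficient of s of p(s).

29

p(s) = s^3 + 12s^2 + 29s - 42.
The coefficient of s is 29.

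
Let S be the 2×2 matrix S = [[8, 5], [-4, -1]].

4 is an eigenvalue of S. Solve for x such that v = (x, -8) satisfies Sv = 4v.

10

We need (S - 4I)v = 0.
S - 4I = [[4, 5], [-4, -5]].
Row 1: (4)·x + (5)·-8 = 0
Row 2: (-4)·x + (-5)·-8 = 0
Solving gives x = 10.
Check: S·(10, -8) = (40, -32) = 4·(10, -8).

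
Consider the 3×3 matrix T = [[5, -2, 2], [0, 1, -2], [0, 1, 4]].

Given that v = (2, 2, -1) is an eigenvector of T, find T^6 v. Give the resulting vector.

(128, 128, -64)

First find the eigenvalue: Tv = (4, 4, -2) = 2·(2, 2, -1), so λ = 2.
Then T^6 v = λ^6·v = 2^6·(2, 2, -1) = 64·(2, 2, -1) = (128, 128, -64).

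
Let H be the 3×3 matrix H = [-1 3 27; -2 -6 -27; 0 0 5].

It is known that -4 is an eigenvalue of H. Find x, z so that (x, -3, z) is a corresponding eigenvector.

3, 0

We need (H + 4I)v = 0.
H + 4I = [[3, 3, 27], [-2, -2, -27], [0, 0, 9]].
Row 1: (3)·x + (3)·-3 + (27)·z = 0
Row 2: (-2)·x + (-2)·-3 + (-27)·z = 0
Row 3: (0)·x + (0)·-3 + (9)·z = 0
Solving gives x = 3, z = 0.
Check: H·(3, -3, 0) = (-12, 12, 0) = -4·(3, -3, 0).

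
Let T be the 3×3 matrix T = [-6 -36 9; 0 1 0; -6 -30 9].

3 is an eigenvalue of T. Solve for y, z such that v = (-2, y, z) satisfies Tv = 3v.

We need (T - 3I)v = 0.
T - 3I = [[-9, -36, 9], [0, -2, 0], [-6, -30, 6]].
Row 1: (-9)·-2 + (-36)·y + (9)·z = 0
Row 2: (0)·-2 + (-2)·y + (0)·z = 0
Row 3: (-6)·-2 + (-30)·y + (6)·z = 0
Solving gives y = 0, z = -2.
Check: T·(-2, 0, -2) = (-6, 0, -6) = 3·(-2, 0, -2).

0, -2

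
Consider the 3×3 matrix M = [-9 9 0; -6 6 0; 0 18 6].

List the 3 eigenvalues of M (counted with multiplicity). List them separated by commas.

-3, 0, 6

Compute the characteristic polynomial p(λ) = det(λI - M).
Expanding along the first row, p(λ) = λ^3 - 3λ^2 - 18λ.
Rational-root test: λ = -3 gives p(-3) = 0.
Dividing by (λ + 3) leaves λ^2 - 6λ.
The quadratic factors as λ·(λ - 6).
Eigenvalues: -3, 0, 6.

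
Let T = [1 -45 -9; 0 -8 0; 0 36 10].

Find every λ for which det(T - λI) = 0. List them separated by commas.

-8, 1, 10

Compute the characteristic polynomial p(lambda) = det(lambda·I - T).
Cofactor expansion gives p(lambda) = lambda^3 - 3·lambda^2 - 78·lambda + 80.
Since p(1) = 0, lambda = 1 is a root.
Factor out (lambda - 1): p(lambda) = (lambda - 1)·(lambda^2 - 2·lambda - 80).
The quadratic factors as (lambda + 8)·(lambda - 10).
Eigenvalues: -8, 1, 10.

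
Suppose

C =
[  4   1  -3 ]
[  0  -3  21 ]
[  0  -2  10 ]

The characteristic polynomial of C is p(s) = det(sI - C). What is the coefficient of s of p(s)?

40

p(s) = s^3 - 11s^2 + 40s - 48.
The coefficient of s is 40.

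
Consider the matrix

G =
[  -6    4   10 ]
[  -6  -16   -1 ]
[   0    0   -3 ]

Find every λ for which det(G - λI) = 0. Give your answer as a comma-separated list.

Set up det(sI - G) = 0.
Expanding the 3×3 determinant: p(s) = s^3 + 25s^2 + 186s + 360.
Try s = -12: p(-12) = 0, so -12 is a root.
Factor out (s + 12): p(s) = (s + 12)·(s^2 + 13s + 30).
The quadratic factors as (s + 10)·(s + 3).
Eigenvalues: -12, -10, -3.

-12, -10, -3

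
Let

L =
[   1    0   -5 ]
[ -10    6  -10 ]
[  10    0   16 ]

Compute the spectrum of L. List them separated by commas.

Set up det(rI - L) = 0.
Cofactor expansion gives p(r) = r^3 - 23r^2 + 168r - 396.
Rational-root test: r = 6 gives p(6) = 0.
Factor out (r - 6): p(r) = (r - 6)·(r^2 - 17r + 66).
The quadratic factors as (r - 6)·(r - 11).
Eigenvalues: 6, 6, 11.

6, 6, 11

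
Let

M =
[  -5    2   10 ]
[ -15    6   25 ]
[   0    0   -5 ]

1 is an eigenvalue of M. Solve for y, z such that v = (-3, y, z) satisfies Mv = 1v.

-9, 0

We need (M - 1I)v = 0.
M - 1I = [[-6, 2, 10], [-15, 5, 25], [0, 0, -6]].
Row 1: (-6)·-3 + (2)·y + (10)·z = 0
Row 2: (-15)·-3 + (5)·y + (25)·z = 0
Row 3: (0)·-3 + (0)·y + (-6)·z = 0
Solving gives y = -9, z = 0.
Check: M·(-3, -9, 0) = (-3, -9, 0) = 1·(-3, -9, 0).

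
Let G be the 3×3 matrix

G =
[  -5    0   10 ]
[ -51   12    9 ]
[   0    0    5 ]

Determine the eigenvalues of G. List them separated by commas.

Set up det(μI - G) = 0.
Expanding along the first row, p(μ) = μ^3 - 12μ^2 - 25μ + 300.
Since p(5) = 0, μ = 5 is a root.
Dividing by (μ - 5) leaves μ^2 - 7μ - 60.
The quadratic factors as (μ + 5)·(μ - 12).
Eigenvalues: -5, 5, 12.

-5, 5, 12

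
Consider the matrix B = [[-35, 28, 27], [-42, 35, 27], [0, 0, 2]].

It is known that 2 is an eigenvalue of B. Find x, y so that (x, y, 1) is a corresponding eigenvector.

3, 3

We need (B - 2I)v = 0.
B - 2I = [[-37, 28, 27], [-42, 33, 27], [0, 0, 0]].
Row 1: (-37)·x + (28)·y + (27)·1 = 0
Row 2: (-42)·x + (33)·y + (27)·1 = 0
Row 3: (0)·x + (0)·y + (0)·1 = 0
Solving gives x = 3, y = 3.
Check: B·(3, 3, 1) = (6, 6, 2) = 2·(3, 3, 1).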